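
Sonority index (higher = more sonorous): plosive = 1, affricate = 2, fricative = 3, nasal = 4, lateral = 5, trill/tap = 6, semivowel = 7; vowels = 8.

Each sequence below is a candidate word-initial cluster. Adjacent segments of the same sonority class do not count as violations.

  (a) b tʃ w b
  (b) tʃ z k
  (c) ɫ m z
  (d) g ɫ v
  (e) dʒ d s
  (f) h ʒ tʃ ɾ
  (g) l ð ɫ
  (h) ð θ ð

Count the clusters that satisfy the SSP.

(a) 1-2-7-1 → violates
(b) 2-3-1 → violates
(c) 5-4-3 → violates
(d) 1-5-3 → violates
(e) 2-1-3 → violates
(f) 3-3-2-6 → violates
(g) 5-3-5 → violates
(h) 3-3-3 → obeys

1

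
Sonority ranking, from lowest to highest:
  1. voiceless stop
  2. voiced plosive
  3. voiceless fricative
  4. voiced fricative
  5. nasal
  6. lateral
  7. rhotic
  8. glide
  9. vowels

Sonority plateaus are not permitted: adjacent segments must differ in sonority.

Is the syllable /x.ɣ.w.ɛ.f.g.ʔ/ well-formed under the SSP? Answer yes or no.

Onset: /x/ is a voiceless fricative (sonority 3), /ɣ/ is a voiced fricative (sonority 4), /w/ is a glide (sonority 8); then the nucleus /ɛ/ (sonority 9).
Onset profile 3-4-8-9 — rises to the nucleus.
Coda: /f/ is a voiceless fricative (sonority 3), /g/ is a voiced plosive (sonority 2), /ʔ/ is a voiceless stop (sonority 1).
Coda profile 9-3-2-1 — falls from the nucleus.

yes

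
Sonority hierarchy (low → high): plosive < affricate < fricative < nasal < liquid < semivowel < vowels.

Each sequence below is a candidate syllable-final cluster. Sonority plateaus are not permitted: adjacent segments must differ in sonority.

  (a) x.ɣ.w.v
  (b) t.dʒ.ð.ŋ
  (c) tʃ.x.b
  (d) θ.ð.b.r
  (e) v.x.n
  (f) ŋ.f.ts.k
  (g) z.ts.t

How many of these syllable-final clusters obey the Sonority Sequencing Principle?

2

(a) sonority 3-3-6-3: ill-formed.
(b) sonority 1-2-3-4: ill-formed.
(c) sonority 2-3-1: ill-formed.
(d) sonority 3-3-1-5: ill-formed.
(e) sonority 3-3-4: ill-formed.
(f) sonority 4-3-2-1: well-formed.
(g) sonority 3-2-1: well-formed.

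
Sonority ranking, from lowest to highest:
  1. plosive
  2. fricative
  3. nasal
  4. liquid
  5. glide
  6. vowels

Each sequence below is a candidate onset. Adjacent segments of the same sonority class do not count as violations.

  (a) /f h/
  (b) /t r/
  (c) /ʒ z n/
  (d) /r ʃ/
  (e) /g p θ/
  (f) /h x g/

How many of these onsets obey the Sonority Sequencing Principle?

4

(a) /f h/: profile 2-2 — obeys.
(b) /t r/: profile 1-4 — obeys.
(c) /ʒ z n/: profile 2-2-3 — obeys.
(d) /r ʃ/: profile 4-2 — violates.
(e) /g p θ/: profile 1-1-2 — obeys.
(f) /h x g/: profile 2-2-1 — violates.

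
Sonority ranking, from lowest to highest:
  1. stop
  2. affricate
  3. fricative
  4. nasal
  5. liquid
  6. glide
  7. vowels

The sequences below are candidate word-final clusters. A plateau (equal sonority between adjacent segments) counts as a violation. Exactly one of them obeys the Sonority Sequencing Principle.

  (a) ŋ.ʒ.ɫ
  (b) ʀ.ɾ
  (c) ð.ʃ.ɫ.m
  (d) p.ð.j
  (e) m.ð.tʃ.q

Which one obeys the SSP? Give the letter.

e

(a) 4-3-5 → violates
(b) 5-5 → violates
(c) 3-3-5-4 → violates
(d) 1-3-6 → violates
(e) 4-3-2-1 → obeys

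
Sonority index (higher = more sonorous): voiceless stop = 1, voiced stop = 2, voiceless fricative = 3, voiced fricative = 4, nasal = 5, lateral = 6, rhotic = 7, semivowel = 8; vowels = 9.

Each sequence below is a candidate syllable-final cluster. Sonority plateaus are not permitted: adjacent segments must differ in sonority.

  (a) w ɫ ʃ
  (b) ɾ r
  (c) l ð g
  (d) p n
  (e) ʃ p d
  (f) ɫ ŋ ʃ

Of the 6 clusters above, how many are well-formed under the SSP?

(a) 8-6-3 → obeys
(b) 7-7 → violates
(c) 6-4-2 → obeys
(d) 1-5 → violates
(e) 3-1-2 → violates
(f) 6-5-3 → obeys

3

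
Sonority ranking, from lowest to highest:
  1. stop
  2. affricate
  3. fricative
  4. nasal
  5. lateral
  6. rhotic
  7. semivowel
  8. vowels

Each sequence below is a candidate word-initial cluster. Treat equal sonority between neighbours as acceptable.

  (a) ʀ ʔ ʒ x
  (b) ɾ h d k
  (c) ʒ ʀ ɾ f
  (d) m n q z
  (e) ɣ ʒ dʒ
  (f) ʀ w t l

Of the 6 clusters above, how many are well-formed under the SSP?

0

(a) 6-1-3-3 → violates
(b) 6-3-1-1 → violates
(c) 3-6-6-3 → violates
(d) 4-4-1-3 → violates
(e) 3-3-2 → violates
(f) 6-7-1-5 → violates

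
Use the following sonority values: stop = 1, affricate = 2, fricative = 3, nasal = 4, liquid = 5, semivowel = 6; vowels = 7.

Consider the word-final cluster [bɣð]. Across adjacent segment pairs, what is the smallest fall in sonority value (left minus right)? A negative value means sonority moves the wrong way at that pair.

/b/: stop = 1.
/ɣ/: fricative = 3.
/ð/: fricative = 3.
/b/→/ɣ/: change -2.
/ɣ/→/ð/: change +0.
Minimum = -2.

-2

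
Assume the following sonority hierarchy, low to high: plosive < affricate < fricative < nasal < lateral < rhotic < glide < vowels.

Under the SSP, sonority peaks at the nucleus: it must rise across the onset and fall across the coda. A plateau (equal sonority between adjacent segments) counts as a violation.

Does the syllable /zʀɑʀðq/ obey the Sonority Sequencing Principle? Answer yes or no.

yes

Onset: /z/ is a fricative (sonority 3), /ʀ/ is a rhotic (sonority 6); then the nucleus /ɑ/ (sonority 8).
Onset profile 3-6-8 — rises to the nucleus.
Coda: /ʀ/ is a rhotic (sonority 6), /ð/ is a fricative (sonority 3), /q/ is a plosive (sonority 1).
Coda profile 8-6-3-1 — falls from the nucleus.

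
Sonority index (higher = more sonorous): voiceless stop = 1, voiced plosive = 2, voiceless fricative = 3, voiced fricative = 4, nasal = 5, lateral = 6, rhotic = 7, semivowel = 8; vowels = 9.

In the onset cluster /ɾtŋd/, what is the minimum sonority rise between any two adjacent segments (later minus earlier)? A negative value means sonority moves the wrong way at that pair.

-6

/ɾ/ — rhotic, sonority 7.
/t/ — voiceless stop, sonority 1.
/ŋ/ — nasal, sonority 5.
/d/ — voiced plosive, sonority 2.
/ɾ/→/t/: change -6.
/t/→/ŋ/: change +4.
/ŋ/→/d/: change -3.
Minimum = -6.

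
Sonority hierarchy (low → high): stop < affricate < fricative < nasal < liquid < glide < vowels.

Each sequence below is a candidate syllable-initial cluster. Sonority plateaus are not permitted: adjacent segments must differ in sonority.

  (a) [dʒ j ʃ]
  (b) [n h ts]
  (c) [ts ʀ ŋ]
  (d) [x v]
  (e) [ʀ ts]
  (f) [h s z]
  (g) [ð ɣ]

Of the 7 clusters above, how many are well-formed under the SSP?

(a) sonority 2-6-3: ill-formed.
(b) sonority 4-3-2: ill-formed.
(c) sonority 2-5-4: ill-formed.
(d) sonority 3-3: ill-formed.
(e) sonority 5-2: ill-formed.
(f) sonority 3-3-3: ill-formed.
(g) sonority 3-3: ill-formed.

0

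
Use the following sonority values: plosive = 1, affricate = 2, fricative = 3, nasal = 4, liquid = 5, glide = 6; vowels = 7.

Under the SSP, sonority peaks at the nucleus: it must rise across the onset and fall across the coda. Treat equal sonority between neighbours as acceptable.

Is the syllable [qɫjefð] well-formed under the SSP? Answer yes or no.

yes

Onset: /q/ is a plosive (sonority 1), /ɫ/ is a liquid (sonority 5), /j/ is a glide (sonority 6); then the nucleus /e/ (sonority 7).
Onset profile 1-5-6-7 — rises to the nucleus.
Coda: /f/ is a fricative (sonority 3), /ð/ is a fricative (sonority 3).
Coda profile 7-3-3 — falls from the nucleus.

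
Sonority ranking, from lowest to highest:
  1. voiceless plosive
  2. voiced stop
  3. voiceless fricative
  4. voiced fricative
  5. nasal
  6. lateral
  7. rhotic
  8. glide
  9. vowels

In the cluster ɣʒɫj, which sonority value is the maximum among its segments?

/ɣ/: voiced fricative = 4.
/ʒ/: voiced fricative = 4.
/ɫ/: lateral = 6.
/j/: glide = 8.
The maximum is 8.

8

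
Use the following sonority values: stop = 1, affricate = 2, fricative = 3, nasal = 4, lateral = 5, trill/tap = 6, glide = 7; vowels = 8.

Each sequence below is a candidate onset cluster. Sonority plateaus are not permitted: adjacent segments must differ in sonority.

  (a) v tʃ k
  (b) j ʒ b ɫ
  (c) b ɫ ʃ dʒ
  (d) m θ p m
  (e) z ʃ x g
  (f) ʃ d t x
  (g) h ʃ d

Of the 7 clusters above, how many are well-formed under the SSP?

0

(a) sonority 3-2-1: ill-formed.
(b) sonority 7-3-1-5: ill-formed.
(c) sonority 1-5-3-2: ill-formed.
(d) sonority 4-3-1-4: ill-formed.
(e) sonority 3-3-3-1: ill-formed.
(f) sonority 3-1-1-3: ill-formed.
(g) sonority 3-3-1: ill-formed.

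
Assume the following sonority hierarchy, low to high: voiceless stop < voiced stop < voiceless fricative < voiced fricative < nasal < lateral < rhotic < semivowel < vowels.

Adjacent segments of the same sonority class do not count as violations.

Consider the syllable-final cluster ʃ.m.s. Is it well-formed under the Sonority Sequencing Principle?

/ʃ/: voiceless fricative = 3.
/m/: nasal = 5.
/s/: voiceless fricative = 3.
The profile is 3-5-3. Between /ʃ/ (3) and /m/ (5) sonority does not fall, so the cluster violates the SSP.

no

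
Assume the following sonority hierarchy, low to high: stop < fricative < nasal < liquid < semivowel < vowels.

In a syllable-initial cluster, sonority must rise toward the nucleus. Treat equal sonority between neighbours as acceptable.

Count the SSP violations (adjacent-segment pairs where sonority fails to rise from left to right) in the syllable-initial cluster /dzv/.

0

/d/: stop = 1.
/z/: fricative = 2.
/v/: fricative = 2.
/d/→/z/: 1→2 (rises) — ok.
/z/→/v/: 2→2 (plateau, allowed) — ok.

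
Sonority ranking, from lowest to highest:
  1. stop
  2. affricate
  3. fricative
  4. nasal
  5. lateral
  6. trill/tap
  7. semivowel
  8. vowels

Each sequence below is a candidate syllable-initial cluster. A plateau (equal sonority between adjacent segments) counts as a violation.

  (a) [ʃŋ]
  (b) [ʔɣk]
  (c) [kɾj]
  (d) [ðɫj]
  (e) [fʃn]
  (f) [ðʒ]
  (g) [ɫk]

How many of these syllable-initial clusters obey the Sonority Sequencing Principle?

3

(a) sonority 3-4: well-formed.
(b) sonority 1-3-1: ill-formed.
(c) sonority 1-6-7: well-formed.
(d) sonority 3-5-7: well-formed.
(e) sonority 3-3-4: ill-formed.
(f) sonority 3-3: ill-formed.
(g) sonority 5-1: ill-formed.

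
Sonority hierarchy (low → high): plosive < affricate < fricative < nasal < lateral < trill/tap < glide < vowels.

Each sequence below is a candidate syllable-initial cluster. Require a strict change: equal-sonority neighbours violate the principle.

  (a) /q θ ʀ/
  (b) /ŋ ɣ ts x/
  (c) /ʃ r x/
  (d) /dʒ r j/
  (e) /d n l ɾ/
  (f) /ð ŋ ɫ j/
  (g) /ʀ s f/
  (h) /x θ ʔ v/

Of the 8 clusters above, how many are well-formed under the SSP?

(a) /q θ ʀ/: profile 1-3-6 — obeys.
(b) /ŋ ɣ ts x/: profile 4-3-2-3 — violates.
(c) /ʃ r x/: profile 3-6-3 — violates.
(d) /dʒ r j/: profile 2-6-7 — obeys.
(e) /d n l ɾ/: profile 1-4-5-6 — obeys.
(f) /ð ŋ ɫ j/: profile 3-4-5-7 — obeys.
(g) /ʀ s f/: profile 6-3-3 — violates.
(h) /x θ ʔ v/: profile 3-3-1-3 — violates.

4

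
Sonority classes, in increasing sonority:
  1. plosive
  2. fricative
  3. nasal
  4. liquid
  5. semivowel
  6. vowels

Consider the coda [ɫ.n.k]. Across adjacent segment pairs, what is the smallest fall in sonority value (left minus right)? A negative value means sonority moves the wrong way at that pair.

1

/ɫ/: liquid = 4.
/n/: nasal = 3.
/k/: plosive = 1.
/ɫ/→/n/: change +1.
/n/→/k/: change +2.
Minimum = 1.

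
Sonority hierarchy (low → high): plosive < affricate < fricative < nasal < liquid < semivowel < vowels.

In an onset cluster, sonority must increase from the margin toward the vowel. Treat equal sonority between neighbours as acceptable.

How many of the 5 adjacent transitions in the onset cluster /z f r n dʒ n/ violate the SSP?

/z/ is a fricative (sonority 3).
/f/ is a fricative (sonority 3).
/r/ is a liquid (sonority 5).
/n/ is a nasal (sonority 4).
/dʒ/ is an affricate (sonority 2).
/n/ is a nasal (sonority 4).
/z/→/f/: 3→3 (plateau, allowed) — ok.
/f/→/r/: 3→5 (rises) — ok.
/r/→/n/: 5→4 (does not rise) — violation.
/n/→/dʒ/: 4→2 (does not rise) — violation.
/dʒ/→/n/: 2→4 (rises) — ok.

2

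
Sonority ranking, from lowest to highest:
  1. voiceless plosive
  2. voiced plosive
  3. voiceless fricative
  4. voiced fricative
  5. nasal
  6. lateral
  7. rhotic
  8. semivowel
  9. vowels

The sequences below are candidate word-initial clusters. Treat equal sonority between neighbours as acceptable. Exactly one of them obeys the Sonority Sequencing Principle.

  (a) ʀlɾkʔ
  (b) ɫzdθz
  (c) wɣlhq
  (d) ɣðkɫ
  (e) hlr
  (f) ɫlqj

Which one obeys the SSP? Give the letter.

(a) sonority 7-6-7-1-1: ill-formed.
(b) sonority 6-4-2-3-4: ill-formed.
(c) sonority 8-4-6-3-1: ill-formed.
(d) sonority 4-4-1-6: ill-formed.
(e) sonority 3-6-7: well-formed.
(f) sonority 6-6-1-8: ill-formed.

e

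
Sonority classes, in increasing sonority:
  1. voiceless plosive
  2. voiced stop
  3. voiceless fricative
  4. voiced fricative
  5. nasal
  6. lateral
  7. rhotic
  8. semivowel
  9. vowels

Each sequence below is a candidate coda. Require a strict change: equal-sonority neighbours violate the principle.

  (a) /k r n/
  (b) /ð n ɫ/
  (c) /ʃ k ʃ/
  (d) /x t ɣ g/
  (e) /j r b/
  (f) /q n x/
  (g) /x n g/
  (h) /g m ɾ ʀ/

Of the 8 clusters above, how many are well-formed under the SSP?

(a) /k r n/: profile 1-7-5 — violates.
(b) /ð n ɫ/: profile 4-5-6 — violates.
(c) /ʃ k ʃ/: profile 3-1-3 — violates.
(d) /x t ɣ g/: profile 3-1-4-2 — violates.
(e) /j r b/: profile 8-7-2 — obeys.
(f) /q n x/: profile 1-5-3 — violates.
(g) /x n g/: profile 3-5-2 — violates.
(h) /g m ɾ ʀ/: profile 2-5-7-7 — violates.

1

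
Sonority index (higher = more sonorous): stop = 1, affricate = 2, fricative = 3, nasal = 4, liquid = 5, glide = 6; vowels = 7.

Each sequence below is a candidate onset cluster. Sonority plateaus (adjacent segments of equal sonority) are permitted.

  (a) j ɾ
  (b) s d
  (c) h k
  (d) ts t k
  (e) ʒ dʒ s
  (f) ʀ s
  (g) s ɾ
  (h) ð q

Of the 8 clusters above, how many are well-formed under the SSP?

1

(a) 6-5 → violates
(b) 3-1 → violates
(c) 3-1 → violates
(d) 2-1-1 → violates
(e) 3-2-3 → violates
(f) 5-3 → violates
(g) 3-5 → obeys
(h) 3-1 → violates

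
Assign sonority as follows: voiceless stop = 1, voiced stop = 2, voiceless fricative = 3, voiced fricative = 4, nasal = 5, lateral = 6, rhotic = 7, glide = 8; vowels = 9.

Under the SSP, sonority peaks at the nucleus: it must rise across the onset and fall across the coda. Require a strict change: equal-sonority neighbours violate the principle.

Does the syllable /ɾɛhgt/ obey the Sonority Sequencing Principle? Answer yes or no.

Onset: /ɾ/ is a rhotic (sonority 7); then the nucleus /ɛ/ (sonority 9).
Onset profile 7-9 — rises to the nucleus.
Coda: /h/ is a voiceless fricative (sonority 3), /g/ is a voiced stop (sonority 2), /t/ is a voiceless stop (sonority 1).
Coda profile 9-3-2-1 — falls from the nucleus.

yes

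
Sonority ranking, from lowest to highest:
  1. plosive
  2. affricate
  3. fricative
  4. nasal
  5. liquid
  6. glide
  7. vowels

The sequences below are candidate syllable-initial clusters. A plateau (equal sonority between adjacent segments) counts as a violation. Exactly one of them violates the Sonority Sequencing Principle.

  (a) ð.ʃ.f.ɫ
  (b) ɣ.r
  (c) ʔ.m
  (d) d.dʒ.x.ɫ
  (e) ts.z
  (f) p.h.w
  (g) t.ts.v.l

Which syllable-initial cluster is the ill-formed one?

(a) 3-3-3-5 → violates
(b) 3-5 → obeys
(c) 1-4 → obeys
(d) 1-2-3-5 → obeys
(e) 2-3 → obeys
(f) 1-3-6 → obeys
(g) 1-2-3-5 → obeys

a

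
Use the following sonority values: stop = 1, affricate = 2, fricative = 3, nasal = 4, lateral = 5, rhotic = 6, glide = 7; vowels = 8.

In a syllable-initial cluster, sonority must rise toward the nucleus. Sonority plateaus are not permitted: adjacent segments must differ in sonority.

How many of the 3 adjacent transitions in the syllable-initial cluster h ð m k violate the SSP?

/h/ is a fricative (sonority 3).
/ð/ is a fricative (sonority 3).
/m/ is a nasal (sonority 4).
/k/ is a stop (sonority 1).
/h/→/ð/: 3→3 (plateau) — violation.
/ð/→/m/: 3→4 (rises) — ok.
/m/→/k/: 4→1 (does not rise) — violation.

2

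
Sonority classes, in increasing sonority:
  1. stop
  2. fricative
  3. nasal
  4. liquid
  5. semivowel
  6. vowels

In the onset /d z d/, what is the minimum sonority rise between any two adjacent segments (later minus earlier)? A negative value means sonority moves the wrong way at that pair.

-1

/d/ is a stop (sonority 1).
/z/ is a fricative (sonority 2).
/d/ is a stop (sonority 1).
/d/→/z/: change +1.
/z/→/d/: change -1.
Minimum = -1.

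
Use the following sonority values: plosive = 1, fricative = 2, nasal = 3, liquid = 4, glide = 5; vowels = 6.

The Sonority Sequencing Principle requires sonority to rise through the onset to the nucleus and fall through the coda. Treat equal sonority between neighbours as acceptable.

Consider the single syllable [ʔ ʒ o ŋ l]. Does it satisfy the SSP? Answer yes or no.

no

Onset: /ʔ/ is a plosive (sonority 1), /ʒ/ is a fricative (sonority 2); then the nucleus /o/ (sonority 6).
Onset profile 1-2-6 — rises to the nucleus.
Coda: /ŋ/ is a nasal (sonority 3), /l/ is a liquid (sonority 4).
Coda profile 6-3-4 — does not fall throughout.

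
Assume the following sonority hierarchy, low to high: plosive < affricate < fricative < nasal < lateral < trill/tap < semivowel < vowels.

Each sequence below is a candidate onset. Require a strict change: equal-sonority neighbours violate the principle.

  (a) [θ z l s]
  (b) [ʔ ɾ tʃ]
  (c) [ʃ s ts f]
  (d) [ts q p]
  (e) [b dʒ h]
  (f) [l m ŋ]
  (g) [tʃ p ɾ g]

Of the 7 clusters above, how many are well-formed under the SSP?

1

(a) sonority 3-3-5-3: ill-formed.
(b) sonority 1-6-2: ill-formed.
(c) sonority 3-3-2-3: ill-formed.
(d) sonority 2-1-1: ill-formed.
(e) sonority 1-2-3: well-formed.
(f) sonority 5-4-4: ill-formed.
(g) sonority 2-1-6-1: ill-formed.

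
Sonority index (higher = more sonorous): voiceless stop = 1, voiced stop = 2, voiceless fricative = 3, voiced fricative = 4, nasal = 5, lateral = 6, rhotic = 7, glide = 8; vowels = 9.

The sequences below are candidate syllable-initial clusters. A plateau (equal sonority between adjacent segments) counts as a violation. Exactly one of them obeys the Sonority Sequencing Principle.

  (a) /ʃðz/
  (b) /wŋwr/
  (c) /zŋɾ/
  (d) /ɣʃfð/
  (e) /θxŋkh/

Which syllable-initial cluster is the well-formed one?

c

(a) /ʃðz/: profile 3-4-4 — violates.
(b) /wŋwr/: profile 8-5-8-7 — violates.
(c) /zŋɾ/: profile 4-5-7 — obeys.
(d) /ɣʃfð/: profile 4-3-3-4 — violates.
(e) /θxŋkh/: profile 3-3-5-1-3 — violates.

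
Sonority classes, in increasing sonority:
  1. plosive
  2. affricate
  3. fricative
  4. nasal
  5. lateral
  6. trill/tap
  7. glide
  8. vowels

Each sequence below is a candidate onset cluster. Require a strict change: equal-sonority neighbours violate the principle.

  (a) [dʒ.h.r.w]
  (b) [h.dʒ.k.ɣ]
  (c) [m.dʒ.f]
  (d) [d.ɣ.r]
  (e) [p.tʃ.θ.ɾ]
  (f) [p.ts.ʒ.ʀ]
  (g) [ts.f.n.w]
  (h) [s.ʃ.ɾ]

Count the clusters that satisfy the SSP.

(a) [dʒ.h.r.w]: profile 2-3-6-7 — obeys.
(b) [h.dʒ.k.ɣ]: profile 3-2-1-3 — violates.
(c) [m.dʒ.f]: profile 4-2-3 — violates.
(d) [d.ɣ.r]: profile 1-3-6 — obeys.
(e) [p.tʃ.θ.ɾ]: profile 1-2-3-6 — obeys.
(f) [p.ts.ʒ.ʀ]: profile 1-2-3-6 — obeys.
(g) [ts.f.n.w]: profile 2-3-4-7 — obeys.
(h) [s.ʃ.ɾ]: profile 3-3-6 — violates.

5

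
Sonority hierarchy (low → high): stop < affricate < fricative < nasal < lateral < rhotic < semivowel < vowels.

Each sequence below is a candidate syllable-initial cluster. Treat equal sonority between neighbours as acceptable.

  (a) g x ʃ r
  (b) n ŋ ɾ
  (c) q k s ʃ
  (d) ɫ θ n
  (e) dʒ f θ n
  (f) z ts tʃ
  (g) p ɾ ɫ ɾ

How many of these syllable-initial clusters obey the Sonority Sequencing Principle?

(a) sonority 1-3-3-6: well-formed.
(b) sonority 4-4-6: well-formed.
(c) sonority 1-1-3-3: well-formed.
(d) sonority 5-3-4: ill-formed.
(e) sonority 2-3-3-4: well-formed.
(f) sonority 3-2-2: ill-formed.
(g) sonority 1-6-5-6: ill-formed.

4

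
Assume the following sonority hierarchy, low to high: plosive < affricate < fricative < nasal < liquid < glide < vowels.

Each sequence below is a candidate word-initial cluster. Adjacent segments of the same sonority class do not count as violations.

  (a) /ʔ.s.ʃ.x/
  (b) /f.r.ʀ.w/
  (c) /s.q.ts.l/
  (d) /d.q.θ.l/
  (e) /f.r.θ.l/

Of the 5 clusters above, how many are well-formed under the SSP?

(a) sonority 1-3-3-3: well-formed.
(b) sonority 3-5-5-6: well-formed.
(c) sonority 3-1-2-5: ill-formed.
(d) sonority 1-1-3-5: well-formed.
(e) sonority 3-5-3-5: ill-formed.

3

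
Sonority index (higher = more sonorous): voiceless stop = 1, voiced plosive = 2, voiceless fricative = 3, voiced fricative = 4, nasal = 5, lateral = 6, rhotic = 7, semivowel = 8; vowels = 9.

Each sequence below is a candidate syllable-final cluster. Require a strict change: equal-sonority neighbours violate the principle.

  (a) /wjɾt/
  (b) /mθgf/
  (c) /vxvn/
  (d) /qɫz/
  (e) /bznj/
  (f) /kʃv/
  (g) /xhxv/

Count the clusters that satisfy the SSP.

0

(a) /wjɾt/: profile 8-8-7-1 — violates.
(b) /mθgf/: profile 5-3-2-3 — violates.
(c) /vxvn/: profile 4-3-4-5 — violates.
(d) /qɫz/: profile 1-6-4 — violates.
(e) /bznj/: profile 2-4-5-8 — violates.
(f) /kʃv/: profile 1-3-4 — violates.
(g) /xhxv/: profile 3-3-3-4 — violates.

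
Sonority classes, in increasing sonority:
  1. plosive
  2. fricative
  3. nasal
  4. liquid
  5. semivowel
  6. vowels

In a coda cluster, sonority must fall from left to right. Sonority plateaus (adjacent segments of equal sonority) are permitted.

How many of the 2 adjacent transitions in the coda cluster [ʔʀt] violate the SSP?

/ʔ/ is a plosive (sonority 1).
/ʀ/ is a liquid (sonority 4).
/t/ is a plosive (sonority 1).
/ʔ/→/ʀ/: 1→4 (does not fall) — violation.
/ʀ/→/t/: 4→1 (falls) — ok.

1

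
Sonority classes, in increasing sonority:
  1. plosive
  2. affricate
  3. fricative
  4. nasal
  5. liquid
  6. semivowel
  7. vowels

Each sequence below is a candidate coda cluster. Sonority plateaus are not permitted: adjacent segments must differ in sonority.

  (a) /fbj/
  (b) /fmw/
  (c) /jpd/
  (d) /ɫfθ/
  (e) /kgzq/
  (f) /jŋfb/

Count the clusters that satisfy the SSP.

1

(a) 3-1-6 → violates
(b) 3-4-6 → violates
(c) 6-1-1 → violates
(d) 5-3-3 → violates
(e) 1-1-3-1 → violates
(f) 6-4-3-1 → obeys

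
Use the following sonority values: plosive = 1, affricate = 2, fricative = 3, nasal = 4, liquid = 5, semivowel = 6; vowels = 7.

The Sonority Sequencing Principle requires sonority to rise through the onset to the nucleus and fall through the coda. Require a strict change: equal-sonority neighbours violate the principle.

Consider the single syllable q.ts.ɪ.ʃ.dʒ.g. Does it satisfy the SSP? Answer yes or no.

Onset: /q/ is a plosive (sonority 1), /ts/ is an affricate (sonority 2); then the nucleus /ɪ/ (sonority 7).
Onset profile 1-2-7 — rises to the nucleus.
Coda: /ʃ/ is a fricative (sonority 3), /dʒ/ is an affricate (sonority 2), /g/ is a plosive (sonority 1).
Coda profile 7-3-2-1 — falls from the nucleus.

yes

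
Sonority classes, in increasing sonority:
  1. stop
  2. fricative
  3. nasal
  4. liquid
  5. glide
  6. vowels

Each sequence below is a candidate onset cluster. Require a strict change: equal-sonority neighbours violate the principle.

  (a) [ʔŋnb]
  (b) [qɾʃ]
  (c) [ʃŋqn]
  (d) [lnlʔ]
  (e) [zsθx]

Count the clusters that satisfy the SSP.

0

(a) 1-3-3-1 → violates
(b) 1-4-2 → violates
(c) 2-3-1-3 → violates
(d) 4-3-4-1 → violates
(e) 2-2-2-2 → violates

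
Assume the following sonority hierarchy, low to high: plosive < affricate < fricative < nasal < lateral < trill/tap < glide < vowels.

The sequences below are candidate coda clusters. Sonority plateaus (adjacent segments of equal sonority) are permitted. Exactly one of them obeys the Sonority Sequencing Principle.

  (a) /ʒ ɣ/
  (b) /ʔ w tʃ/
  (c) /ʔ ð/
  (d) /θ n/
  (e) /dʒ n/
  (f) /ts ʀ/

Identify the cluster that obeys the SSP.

a

(a) 3-3 → obeys
(b) 1-7-2 → violates
(c) 1-3 → violates
(d) 3-4 → violates
(e) 2-4 → violates
(f) 2-6 → violates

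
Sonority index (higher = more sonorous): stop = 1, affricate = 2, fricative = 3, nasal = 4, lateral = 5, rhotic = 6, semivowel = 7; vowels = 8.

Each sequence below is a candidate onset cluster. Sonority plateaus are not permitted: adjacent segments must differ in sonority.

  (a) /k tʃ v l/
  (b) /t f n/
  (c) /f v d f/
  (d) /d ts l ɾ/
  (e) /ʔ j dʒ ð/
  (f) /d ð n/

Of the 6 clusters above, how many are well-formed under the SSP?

4

(a) sonority 1-2-3-5: well-formed.
(b) sonority 1-3-4: well-formed.
(c) sonority 3-3-1-3: ill-formed.
(d) sonority 1-2-5-6: well-formed.
(e) sonority 1-7-2-3: ill-formed.
(f) sonority 1-3-4: well-formed.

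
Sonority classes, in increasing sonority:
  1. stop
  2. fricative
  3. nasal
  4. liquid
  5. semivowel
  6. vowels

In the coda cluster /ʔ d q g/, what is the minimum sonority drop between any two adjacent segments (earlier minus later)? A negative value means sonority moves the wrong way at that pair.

0

/ʔ/: stop = 1.
/d/: stop = 1.
/q/: stop = 1.
/g/: stop = 1.
/ʔ/→/d/: change +0.
/d/→/q/: change +0.
/q/→/g/: change +0.
Minimum = 0.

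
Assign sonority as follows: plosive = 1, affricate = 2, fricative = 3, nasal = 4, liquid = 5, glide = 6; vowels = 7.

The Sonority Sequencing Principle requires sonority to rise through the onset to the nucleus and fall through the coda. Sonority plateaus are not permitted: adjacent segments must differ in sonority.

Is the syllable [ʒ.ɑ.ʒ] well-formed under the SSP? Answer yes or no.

yes

Onset: /ʒ/ is a fricative (sonority 3); then the nucleus /ɑ/ (sonority 7).
Onset profile 3-7 — rises to the nucleus.
Coda: /ʒ/ is a fricative (sonority 3).
Coda profile 7-3 — falls from the nucleus.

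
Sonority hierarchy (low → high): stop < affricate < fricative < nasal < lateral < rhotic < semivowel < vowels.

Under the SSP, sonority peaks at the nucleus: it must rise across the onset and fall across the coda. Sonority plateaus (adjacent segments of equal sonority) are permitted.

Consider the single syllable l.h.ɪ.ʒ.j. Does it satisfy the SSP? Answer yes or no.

Onset: /l/ is a lateral (sonority 5), /h/ is a fricative (sonority 3); then the nucleus /ɪ/ (sonority 8).
Onset profile 5-3-8 — does not rise throughout.
Coda: /ʒ/ is a fricative (sonority 3), /j/ is a semivowel (sonority 7).
Coda profile 8-3-7 — does not fall throughout.

no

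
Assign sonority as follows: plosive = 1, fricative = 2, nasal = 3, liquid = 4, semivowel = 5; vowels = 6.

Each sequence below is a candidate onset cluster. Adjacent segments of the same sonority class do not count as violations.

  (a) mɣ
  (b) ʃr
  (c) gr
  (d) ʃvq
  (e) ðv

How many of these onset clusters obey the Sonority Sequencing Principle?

3

(a) mɣ: profile 3-2 — violates.
(b) ʃr: profile 2-4 — obeys.
(c) gr: profile 1-4 — obeys.
(d) ʃvq: profile 2-2-1 — violates.
(e) ðv: profile 2-2 — obeys.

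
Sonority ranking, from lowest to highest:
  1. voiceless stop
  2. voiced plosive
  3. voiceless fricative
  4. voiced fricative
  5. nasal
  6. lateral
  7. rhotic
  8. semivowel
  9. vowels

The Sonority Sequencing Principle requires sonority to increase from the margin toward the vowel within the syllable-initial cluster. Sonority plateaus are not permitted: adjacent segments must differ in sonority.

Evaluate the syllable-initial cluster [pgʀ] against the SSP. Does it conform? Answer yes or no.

yes

/p/ — voiceless stop, sonority 1.
/g/ — voiced plosive, sonority 2.
/ʀ/ — rhotic, sonority 7.
The profile 1-2-7 strictly rises, so the syllable-initial cluster satisfies the SSP.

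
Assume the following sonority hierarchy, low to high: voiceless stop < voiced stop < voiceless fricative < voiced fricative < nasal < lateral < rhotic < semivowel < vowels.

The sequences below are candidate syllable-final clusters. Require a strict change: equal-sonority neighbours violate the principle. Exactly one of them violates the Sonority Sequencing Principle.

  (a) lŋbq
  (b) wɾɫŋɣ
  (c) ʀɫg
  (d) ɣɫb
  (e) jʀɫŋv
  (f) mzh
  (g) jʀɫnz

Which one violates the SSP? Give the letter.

(a) sonority 6-5-2-1: well-formed.
(b) sonority 8-7-6-5-4: well-formed.
(c) sonority 7-6-2: well-formed.
(d) sonority 4-6-2: ill-formed.
(e) sonority 8-7-6-5-4: well-formed.
(f) sonority 5-4-3: well-formed.
(g) sonority 8-7-6-5-4: well-formed.

d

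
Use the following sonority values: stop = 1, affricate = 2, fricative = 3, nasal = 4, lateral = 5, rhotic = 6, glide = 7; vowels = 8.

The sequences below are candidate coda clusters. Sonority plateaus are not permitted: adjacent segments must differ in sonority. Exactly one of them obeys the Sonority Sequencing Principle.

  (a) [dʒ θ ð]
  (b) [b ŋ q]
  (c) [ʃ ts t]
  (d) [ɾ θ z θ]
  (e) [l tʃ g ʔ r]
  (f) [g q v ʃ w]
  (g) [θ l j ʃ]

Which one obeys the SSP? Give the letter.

(a) sonority 2-3-3: ill-formed.
(b) sonority 1-4-1: ill-formed.
(c) sonority 3-2-1: well-formed.
(d) sonority 6-3-3-3: ill-formed.
(e) sonority 5-2-1-1-6: ill-formed.
(f) sonority 1-1-3-3-7: ill-formed.
(g) sonority 3-5-7-3: ill-formed.

c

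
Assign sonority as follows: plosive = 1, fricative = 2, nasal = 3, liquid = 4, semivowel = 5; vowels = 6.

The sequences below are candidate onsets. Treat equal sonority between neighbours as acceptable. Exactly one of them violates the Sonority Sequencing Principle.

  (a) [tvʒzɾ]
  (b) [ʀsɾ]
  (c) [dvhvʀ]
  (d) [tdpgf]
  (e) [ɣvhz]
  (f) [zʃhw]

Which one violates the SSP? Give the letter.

b

(a) 1-2-2-2-4 → obeys
(b) 4-2-4 → violates
(c) 1-2-2-2-4 → obeys
(d) 1-1-1-1-2 → obeys
(e) 2-2-2-2 → obeys
(f) 2-2-2-5 → obeys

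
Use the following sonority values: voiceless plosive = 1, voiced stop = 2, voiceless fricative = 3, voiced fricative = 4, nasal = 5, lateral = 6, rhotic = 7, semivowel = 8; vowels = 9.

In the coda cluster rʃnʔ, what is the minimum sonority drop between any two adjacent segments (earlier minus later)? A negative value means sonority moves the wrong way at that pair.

/r/ — rhotic, sonority 7.
/ʃ/ — voiceless fricative, sonority 3.
/n/ — nasal, sonority 5.
/ʔ/ — voiceless plosive, sonority 1.
/r/→/ʃ/: change +4.
/ʃ/→/n/: change -2.
/n/→/ʔ/: change +4.
Minimum = -2.

-2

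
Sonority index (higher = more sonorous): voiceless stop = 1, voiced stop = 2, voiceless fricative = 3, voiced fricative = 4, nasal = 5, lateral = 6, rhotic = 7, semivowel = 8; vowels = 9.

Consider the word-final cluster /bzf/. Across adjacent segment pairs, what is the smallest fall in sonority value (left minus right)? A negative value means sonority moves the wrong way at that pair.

-2

/b/ — voiced stop, sonority 2.
/z/ — voiced fricative, sonority 4.
/f/ — voiceless fricative, sonority 3.
/b/→/z/: change -2.
/z/→/f/: change +1.
Minimum = -2.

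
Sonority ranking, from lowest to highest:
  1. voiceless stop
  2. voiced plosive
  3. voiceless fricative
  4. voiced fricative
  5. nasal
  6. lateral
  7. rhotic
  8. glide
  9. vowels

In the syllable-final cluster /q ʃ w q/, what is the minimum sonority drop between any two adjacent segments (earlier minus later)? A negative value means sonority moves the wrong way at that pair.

-5

/q/: voiceless stop = 1.
/ʃ/: voiceless fricative = 3.
/w/: glide = 8.
/q/: voiceless stop = 1.
/q/→/ʃ/: change -2.
/ʃ/→/w/: change -5.
/w/→/q/: change +7.
Minimum = -5.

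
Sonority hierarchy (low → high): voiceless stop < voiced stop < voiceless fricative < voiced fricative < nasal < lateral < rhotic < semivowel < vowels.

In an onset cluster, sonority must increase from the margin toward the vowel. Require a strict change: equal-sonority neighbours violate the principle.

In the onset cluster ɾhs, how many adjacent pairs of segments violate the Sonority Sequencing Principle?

/ɾ/: rhotic = 7.
/h/: voiceless fricative = 3.
/s/: voiceless fricative = 3.
/ɾ/→/h/: 7→3 (does not rise) — violation.
/h/→/s/: 3→3 (plateau) — violation.

2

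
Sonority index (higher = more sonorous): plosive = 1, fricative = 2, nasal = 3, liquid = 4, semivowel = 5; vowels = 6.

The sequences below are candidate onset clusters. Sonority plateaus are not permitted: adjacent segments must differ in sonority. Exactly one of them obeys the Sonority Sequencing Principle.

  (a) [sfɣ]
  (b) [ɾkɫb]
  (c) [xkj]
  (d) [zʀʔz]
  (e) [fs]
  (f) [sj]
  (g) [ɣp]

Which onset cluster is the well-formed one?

(a) sonority 2-2-2: ill-formed.
(b) sonority 4-1-4-1: ill-formed.
(c) sonority 2-1-5: ill-formed.
(d) sonority 2-4-1-2: ill-formed.
(e) sonority 2-2: ill-formed.
(f) sonority 2-5: well-formed.
(g) sonority 2-1: ill-formed.

f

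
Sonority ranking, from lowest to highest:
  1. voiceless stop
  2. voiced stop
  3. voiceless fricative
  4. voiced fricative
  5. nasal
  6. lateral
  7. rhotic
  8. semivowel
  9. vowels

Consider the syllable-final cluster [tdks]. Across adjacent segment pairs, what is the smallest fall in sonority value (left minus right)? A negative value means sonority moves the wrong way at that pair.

-2

/t/: voiceless stop = 1.
/d/: voiced stop = 2.
/k/: voiceless stop = 1.
/s/: voiceless fricative = 3.
/t/→/d/: change -1.
/d/→/k/: change +1.
/k/→/s/: change -2.
Minimum = -2.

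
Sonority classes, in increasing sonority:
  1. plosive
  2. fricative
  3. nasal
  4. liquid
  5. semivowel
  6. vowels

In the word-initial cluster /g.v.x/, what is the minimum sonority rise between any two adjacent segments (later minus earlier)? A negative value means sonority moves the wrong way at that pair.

0

/g/ is a plosive (sonority 1).
/v/ is a fricative (sonority 2).
/x/ is a fricative (sonority 2).
/g/→/v/: change +1.
/v/→/x/: change +0.
Minimum = 0.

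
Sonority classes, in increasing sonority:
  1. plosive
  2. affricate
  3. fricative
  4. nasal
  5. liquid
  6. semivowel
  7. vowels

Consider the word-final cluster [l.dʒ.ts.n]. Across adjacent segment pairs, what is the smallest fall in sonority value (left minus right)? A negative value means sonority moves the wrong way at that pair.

-2

/l/: liquid = 5.
/dʒ/: affricate = 2.
/ts/: affricate = 2.
/n/: nasal = 4.
/l/→/dʒ/: change +3.
/dʒ/→/ts/: change +0.
/ts/→/n/: change -2.
Minimum = -2.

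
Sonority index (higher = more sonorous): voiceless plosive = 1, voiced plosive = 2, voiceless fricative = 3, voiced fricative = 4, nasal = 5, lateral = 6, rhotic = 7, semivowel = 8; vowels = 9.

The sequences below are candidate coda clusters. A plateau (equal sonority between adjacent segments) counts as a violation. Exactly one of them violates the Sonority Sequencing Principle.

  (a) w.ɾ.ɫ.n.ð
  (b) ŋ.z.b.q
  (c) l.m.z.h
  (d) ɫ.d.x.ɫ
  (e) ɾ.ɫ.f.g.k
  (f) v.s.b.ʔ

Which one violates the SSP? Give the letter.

(a) sonority 8-7-6-5-4: well-formed.
(b) sonority 5-4-2-1: well-formed.
(c) sonority 6-5-4-3: well-formed.
(d) sonority 6-2-3-6: ill-formed.
(e) sonority 7-6-3-2-1: well-formed.
(f) sonority 4-3-2-1: well-formed.

d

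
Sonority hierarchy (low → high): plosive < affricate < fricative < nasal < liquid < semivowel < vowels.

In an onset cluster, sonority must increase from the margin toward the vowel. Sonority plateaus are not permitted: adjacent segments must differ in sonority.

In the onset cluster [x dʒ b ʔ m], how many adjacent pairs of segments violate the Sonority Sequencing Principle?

3

/x/ is a fricative (sonority 3).
/dʒ/ is an affricate (sonority 2).
/b/ is a plosive (sonority 1).
/ʔ/ is a plosive (sonority 1).
/m/ is a nasal (sonority 4).
/x/→/dʒ/: 3→2 (does not rise) — violation.
/dʒ/→/b/: 2→1 (does not rise) — violation.
/b/→/ʔ/: 1→1 (plateau) — violation.
/ʔ/→/m/: 1→4 (rises) — ok.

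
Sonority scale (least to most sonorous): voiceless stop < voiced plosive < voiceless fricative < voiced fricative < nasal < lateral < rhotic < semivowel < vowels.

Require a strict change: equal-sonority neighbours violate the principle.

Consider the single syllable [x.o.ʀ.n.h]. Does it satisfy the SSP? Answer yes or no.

yes

Onset: /x/ is a voiceless fricative (sonority 3); then the nucleus /o/ (sonority 9).
Onset profile 3-9 — rises to the nucleus.
Coda: /ʀ/ is a rhotic (sonority 7), /n/ is a nasal (sonority 5), /h/ is a voiceless fricative (sonority 3).
Coda profile 9-7-5-3 — falls from the nucleus.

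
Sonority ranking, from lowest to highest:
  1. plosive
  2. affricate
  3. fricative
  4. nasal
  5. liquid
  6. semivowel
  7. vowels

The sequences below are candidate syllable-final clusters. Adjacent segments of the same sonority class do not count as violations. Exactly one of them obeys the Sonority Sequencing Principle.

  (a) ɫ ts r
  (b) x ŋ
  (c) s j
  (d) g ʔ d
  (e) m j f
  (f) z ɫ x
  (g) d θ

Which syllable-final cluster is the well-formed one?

d

(a) ɫ ts r: profile 5-2-5 — violates.
(b) x ŋ: profile 3-4 — violates.
(c) s j: profile 3-6 — violates.
(d) g ʔ d: profile 1-1-1 — obeys.
(e) m j f: profile 4-6-3 — violates.
(f) z ɫ x: profile 3-5-3 — violates.
(g) d θ: profile 1-3 — violates.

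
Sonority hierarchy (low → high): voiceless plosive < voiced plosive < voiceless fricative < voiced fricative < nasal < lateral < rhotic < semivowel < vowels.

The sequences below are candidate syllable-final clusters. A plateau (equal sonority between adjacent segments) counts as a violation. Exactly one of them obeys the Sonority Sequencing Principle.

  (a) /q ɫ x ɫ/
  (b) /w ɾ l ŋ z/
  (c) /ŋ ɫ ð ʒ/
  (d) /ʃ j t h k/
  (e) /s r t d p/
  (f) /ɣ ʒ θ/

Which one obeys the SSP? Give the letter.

b

(a) 1-6-3-6 → violates
(b) 8-7-6-5-4 → obeys
(c) 5-6-4-4 → violates
(d) 3-8-1-3-1 → violates
(e) 3-7-1-2-1 → violates
(f) 4-4-3 → violates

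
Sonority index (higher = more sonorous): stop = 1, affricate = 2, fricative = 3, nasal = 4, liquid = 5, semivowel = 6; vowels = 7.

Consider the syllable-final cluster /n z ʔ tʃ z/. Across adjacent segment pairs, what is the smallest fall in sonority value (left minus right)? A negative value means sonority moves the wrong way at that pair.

/n/ — nasal, sonority 4.
/z/ — fricative, sonority 3.
/ʔ/ — stop, sonority 1.
/tʃ/ — affricate, sonority 2.
/z/ — fricative, sonority 3.
/n/→/z/: change +1.
/z/→/ʔ/: change +2.
/ʔ/→/tʃ/: change -1.
/tʃ/→/z/: change -1.
Minimum = -1.

-1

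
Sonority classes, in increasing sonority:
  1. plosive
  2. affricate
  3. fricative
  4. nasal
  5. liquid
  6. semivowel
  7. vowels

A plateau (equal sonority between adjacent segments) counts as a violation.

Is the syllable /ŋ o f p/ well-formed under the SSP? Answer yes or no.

Onset: /ŋ/ is a nasal (sonority 4); then the nucleus /o/ (sonority 7).
Onset profile 4-7 — rises to the nucleus.
Coda: /f/ is a fricative (sonority 3), /p/ is a plosive (sonority 1).
Coda profile 7-3-1 — falls from the nucleus.

yes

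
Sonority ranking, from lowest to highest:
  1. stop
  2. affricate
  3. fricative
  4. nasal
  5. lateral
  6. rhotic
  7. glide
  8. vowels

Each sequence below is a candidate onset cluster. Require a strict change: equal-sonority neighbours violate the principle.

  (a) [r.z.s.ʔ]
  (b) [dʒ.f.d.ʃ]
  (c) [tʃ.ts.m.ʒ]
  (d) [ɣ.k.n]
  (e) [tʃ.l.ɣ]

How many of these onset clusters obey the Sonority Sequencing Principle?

(a) 6-3-3-1 → violates
(b) 2-3-1-3 → violates
(c) 2-2-4-3 → violates
(d) 3-1-4 → violates
(e) 2-5-3 → violates

0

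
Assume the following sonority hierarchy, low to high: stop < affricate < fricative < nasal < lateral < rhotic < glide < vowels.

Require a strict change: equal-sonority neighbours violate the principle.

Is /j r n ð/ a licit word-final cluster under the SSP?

/j/ is a glide (sonority 7).
/r/ is a rhotic (sonority 6).
/n/ is a nasal (sonority 4).
/ð/ is a fricative (sonority 3).
The profile 7-6-4-3 strictly falls, so the word-final cluster satisfies the SSP.

yes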